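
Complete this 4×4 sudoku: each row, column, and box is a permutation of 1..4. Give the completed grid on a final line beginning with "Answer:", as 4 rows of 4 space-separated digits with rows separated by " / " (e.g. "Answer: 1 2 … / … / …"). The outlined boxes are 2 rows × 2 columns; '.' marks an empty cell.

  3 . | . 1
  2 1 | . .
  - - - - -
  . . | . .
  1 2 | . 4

Step 1. [r3c2∈{3,4}] in col 2, 3 fits only at r3c2. So r3c2=3.
Step 2. [r1c3∈{2,4}] in row 1, 2 fits only at r1c3. So r1c3=2.
Step 3. [r4c3∈{3}] r4c3's peers cover all but 3, so r4c3=3.
Step 4. [r1c2∈{4}] nothing but 4 survives at r1c2, so r1c2=4.
Step 5. [r3c1∈{4}] r3c1 has the single candidate 4 ⇒ r3c1=4.
Step 6. [r2c4∈{3}] r2c4's peers cover all but 3 ⇒ r2c4=3.
Step 7. [r3c4∈{2}] r3c4 has the single candidate 2, so r3c4=2.
Step 8. [r3c3∈{1}] nothing but 1 survives at r3c3, so r3c3=1.
Step 9. [r2c3∈{4}] only 4 remains possible at r2c3 ⇒ r2c3=4.

Answer: 3 4 2 1 / 2 1 4 3 / 4 3 1 2 / 1 2 3 4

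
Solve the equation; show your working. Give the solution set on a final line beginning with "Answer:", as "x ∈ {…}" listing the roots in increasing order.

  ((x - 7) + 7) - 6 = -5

Step 1. [((x - 7) + 7) - 6 = -5] -6 is outermost — add 6 both sides ⇒ sub: (x - 7) + 7 = 1.
Step 2. [(x - 7) + 7 = 1] the outer +7 inverts by subtracting 7 ⇒ sub: x - 7 = -6.
Step 3. [x - 7 = -6] add 7: x sits inside (… - 7) ⇒ sub: x = 1.

Answer: x ∈ {1}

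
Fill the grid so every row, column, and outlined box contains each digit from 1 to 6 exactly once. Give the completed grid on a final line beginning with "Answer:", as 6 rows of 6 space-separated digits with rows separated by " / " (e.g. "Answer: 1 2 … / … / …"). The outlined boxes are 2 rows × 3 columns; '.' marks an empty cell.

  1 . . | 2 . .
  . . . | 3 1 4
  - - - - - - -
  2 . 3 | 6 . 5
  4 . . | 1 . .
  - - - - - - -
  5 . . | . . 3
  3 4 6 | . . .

Step 1. [r1c5∈{5,6}] 5 has one home in box 2: r1c5. So r1c5=5.
Step 2. [r4c2∈{5,6}] across row 4, 6 lands solely at r4c2. So r4c2=6.
Step 3. [r6c5∈{2}] nothing but 2 survives at r6c5, so r6c5=2.
Step 4. [r5c3∈{1,2}] across col 3, 1 lands solely at r5c3, so r5c3=1.
Step 5. [r2c3∈{2,5}] col 3 places 2 nowhere but r2c3, so r2c3=2.
Step 6. [r3c5∈{4}] r3c5's peers cover all but 4, so r3c5=4.
Step 7. [r5c2∈{2}] r5c2 has the single candidate 2, so r5c2=2.
Step 8. [r1c3∈{4}] only 4 remains possible at r1c3, so r1c3=4.
Step 9. [r6c4∈{5}] nothing but 5 survives at r6c4 ⇒ r6c4=5.
Step 10. [r5c5∈{6}] r5c5's peers cover all but 6 ⇒ r5c5=6.
Step 11. [r1c2∈{3}] r1c2's peers cover all but 3 ⇒ r1c2=3.
Step 12. [r6c6∈{1}] only 1 remains possible at r6c6, so r6c6=1.
Step 13. [r4c3∈{5}] only 5 remains possible at r4c3 ⇒ r4c3=5.
Step 14. [r2c1∈{6}] only 6 remains possible at r2c1. So r2c1=6.
Step 15. [r5c4∈{4}] r5c4 has the single candidate 4. So r5c4=4.
Step 16. [r4c5∈{3}] r4c5's peers cover all but 3, so r4c5=3.
Step 17. [r4c6∈{2}] only 2 remains possible at r4c6 ⇒ r4c6=2.
Step 18. [r3c2∈{1}] nothing but 1 survives at r3c2, so r3c2=1.
Step 19. [r1c6∈{6}] nothing but 6 survives at r1c6, so r1c6=6.
Step 20. [r2c2∈{5}] nothing but 5 survives at r2c2, so r2c2=5.

Answer: 1 3 4 2 5 6 / 6 5 2 3 1 4 / 2 1 3 6 4 5 / 4 6 5 1 3 2 / 5 2 1 4 6 3 / 3 4 6 5 2 1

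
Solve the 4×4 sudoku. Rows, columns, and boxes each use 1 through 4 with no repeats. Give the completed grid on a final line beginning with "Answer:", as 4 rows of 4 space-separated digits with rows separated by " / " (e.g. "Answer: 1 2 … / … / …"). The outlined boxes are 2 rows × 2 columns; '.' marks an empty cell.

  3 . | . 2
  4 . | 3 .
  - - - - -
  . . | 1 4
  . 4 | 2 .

Step 1. [r2c2∈{1,2}] r2c2 is the only open cell in row 2 admitting 2 ⇒ r2c2=2.
Step 2. [r4c1∈{1}] r4c1 is down to just 1, so r4c1=1.
Step 3. [r3c1∈{2}] r3c1 is down to just 2, so r3c1=2.
Step 4. [r1c3∈{4}] only 4 remains possible at r1c3 ⇒ r1c3=4.
Step 5. [r2c4∈{1}] r2c4's peers cover all but 1, so r2c4=1.
Step 6. [r4c4∈{3}] r4c4 is down to just 3. So r4c4=3.
Step 7. [r3c2∈{3}] r3c2 has the single candidate 3, so r3c2=3.
Step 8. [r1c2∈{1}] only 1 remains possible at r1c2, so r1c2=1.

Answer: 3 1 4 2 / 4 2 3 1 / 2 3 1 4 / 1 4 2 3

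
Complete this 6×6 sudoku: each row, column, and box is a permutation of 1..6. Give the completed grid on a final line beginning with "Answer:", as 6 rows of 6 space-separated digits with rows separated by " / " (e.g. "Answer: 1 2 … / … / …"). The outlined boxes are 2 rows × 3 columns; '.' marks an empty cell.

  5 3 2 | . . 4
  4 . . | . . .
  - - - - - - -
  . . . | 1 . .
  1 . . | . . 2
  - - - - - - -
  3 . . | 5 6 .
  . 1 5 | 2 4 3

Step 1. [r2c2∈{6}] r2c2 is down to just 6, so r2c2=6.
Step 2. [r3c6∈{5,6}] in col 6, 6 fits only at r3c6. So r3c6=6.
Step 3. [r2c5∈{1,2,3,5}] 2 has one home in row 2: r2c5 ⇒ r2c5=2.
Step 4. [r5c3∈{4}] r5c3 is down to just 4. So r5c3=4.
Step 5. [r3c2∈{2,4,5}] row 3 places 4 nowhere but r3c2 ⇒ r3c2=4.
Step 6. [r3c5∈{3,5}] in row 3, 5 fits only at r3c5. So r3c5=5.
Step 7. [r4c5∈{3}] r4c5 has the single candidate 3, so r4c5=3.
Step 8. [r2c3∈{1}] r2c3 has the single candidate 1 ⇒ r2c3=1.
Step 9. [r1c4∈{6}] r1c4 is down to just 6. So r1c4=6.
Step 10. [r4c2∈{5}] only 5 remains possible at r4c2 ⇒ r4c2=5.
Step 11. [r3c1∈{2}] nothing but 2 survives at r3c1 ⇒ r3c1=2.
Step 12. [r4c4∈{4}] nothing but 4 survives at r4c4, so r4c4=4.
Step 13. [r5c2∈{2}] r5c2 is down to just 2 ⇒ r5c2=2.
Step 14. [r3c3∈{3}] only 3 remains possible at r3c3, so r3c3=3.
Step 15. [r4c3∈{6}] nothing but 6 survives at r4c3 ⇒ r4c3=6.
Step 16. [r2c4∈{3}] r2c4's peers cover all but 3. So r2c4=3.
Step 17. [r1c5∈{1}] r1c5's peers cover all but 1 ⇒ r1c5=1.
Step 18. [r5c6∈{1}] r5c6 is down to just 1. So r5c6=1.
Step 19. [r6c1∈{6}] r6c1 has the single candidate 6, so r6c1=6.
Step 20. [r2c6∈{5}] r2c6's peers cover all but 5. So r2c6=5.

Answer: 5 3 2 6 1 4 / 4 6 1 3 2 5 / 2 4 3 1 5 6 / 1 5 6 4 3 2 / 3 2 4 5 6 1 / 6 1 5 2 4 3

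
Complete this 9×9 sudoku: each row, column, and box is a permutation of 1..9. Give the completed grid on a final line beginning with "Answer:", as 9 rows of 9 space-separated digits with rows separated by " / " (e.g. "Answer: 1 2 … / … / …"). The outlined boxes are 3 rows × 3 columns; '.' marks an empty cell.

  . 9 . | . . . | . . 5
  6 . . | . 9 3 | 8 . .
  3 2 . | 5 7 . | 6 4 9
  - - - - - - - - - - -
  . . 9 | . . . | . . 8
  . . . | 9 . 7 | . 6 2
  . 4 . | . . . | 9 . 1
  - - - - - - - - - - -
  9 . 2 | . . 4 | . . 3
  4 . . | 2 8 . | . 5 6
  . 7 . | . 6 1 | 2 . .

Step 1. [r3c3∈{1,8}] row 3 places 1 nowhere but r3c3 ⇒ r3c3=1.
Step 2. [r6c3∈{3,5,6,7,8}] across col 3, 6 lands solely at r6c3 ⇒ r6c3=6.
Step 3. [r8c7∈{1,7}] in row 8, 7 fits only at r8c7. So r8c7=7.
Step 4. [r2c2∈{5}] nothing but 5 survives at r2c2, so r2c2=5.
Step 5. [r8c2∈{1,3}] in row 8, 1 fits only at r8c2 ⇒ r8c2=1.
Step 6. [r4c2∈{3}] r4c2 is down to just 3. So r4c2=3.
Step 7. [r4c8∈{7}] nothing but 7 survives at r4c8, so r4c8=7.
Step 8. [r6c1∈{2,5,7,8}] in row 6, 7 fits only at r6c1 ⇒ r6c1=7.
Step 9. [r1c1∈{8}] r1c1's peers cover all but 8. So r1c1=8.
Step 10. [r6c8∈{3}] r6c8's peers cover all but 3, so r6c8=3.
Step 11. [r4c1∈{1,2,5}] 2 has one home in col 1: r4c1. So r4c1=2.
Step 12. [r5c5∈{1,3,4,5}] in row 5, 3 fits only at r5c5. So r5c5=3.
Step 13. [r9c1∈{5}] r9c1 is down to just 5, so r9c1=5.
Step 14. [r7c7∈{1}] only 1 remains possible at r7c7, so r7c7=1.
Step 15. [r2c8∈{1,2}] row 2 places 2 nowhere but r2c8. So r2c8=2.
Step 16. [r2c4∈{1,4}] across row 2, 1 lands solely at r2c4, so r2c4=1.
Step 17. [r4c5∈{1,4,5}] row 4 places 1 nowhere but r4c5. So r4c5=1.
Step 18. [r4c4∈{4,6}] r4c4 is the only open cell in box 5 admitting 4 ⇒ r4c4=4.
Step 19. [r7c8∈{8}] only 8 remains possible at r7c8 ⇒ r7c8=8.
Step 20. [r5c3∈{5,8}] in col 3, 5 fits only at r5c3 ⇒ r5c3=5.
Step 21. [r1c5∈{2,4}] r1c5 is the only open cell in col 5 admitting 4. So r1c5=4.
Step 22. [r1c6∈{2,6}] in row 1, 2 fits only at r1c6, so r1c6=2.
Step 23. [r1c3∈{7}] r1c3 has the single candidate 7. So r1c3=7.
Step 24. [r7c5∈{5}] nothing but 5 survives at r7c5. So r7c5=5.
Step 25. [r6c6∈{5,8}] 5 has one home in row 6: r6c6 ⇒ r6c6=5.
Step 26. [r9c3∈{3,8}] across row 9, 8 lands solely at r9c3 ⇒ r9c3=8.
Step 27. [r9c4∈{3}] r9c4 is down to just 3 ⇒ r9c4=3.
Step 28. [r4c7∈{5}] r4c7's peers cover all but 5, so r4c7=5.
Step 29. [r9c8∈{9}] r9c8's peers cover all but 9, so r9c8=9.
Step 30. [r1c4∈{6}] r1c4's peers cover all but 6. So r1c4=6.
Step 31. [r8c3∈{3}] r8c3's peers cover all but 3. So r8c3=3.
Step 32. [r5c7∈{4}] r5c7 is down to just 4 ⇒ r5c7=4.
Step 33. [r1c7∈{3}] r1c7 is down to just 3. So r1c7=3.
Step 34. [r6c5∈{2}] r6c5 is down to just 2. So r6c5=2.
Step 35. [r5c2∈{8}] r5c2 is down to just 8 ⇒ r5c2=8.
Step 36. [r4c6∈{6}] r4c6 has the single candidate 6. So r4c6=6.
Step 37. [r2c3∈{4}] r2c3's peers cover all but 4, so r2c3=4.
Step 38. [r6c4∈{8}] only 8 remains possible at r6c4, so r6c4=8.
Step 39. [r1c8∈{1}] r1c8's peers cover all but 1 ⇒ r1c8=1.
Step 40. [r2c9∈{7}] nothing but 7 survives at r2c9 ⇒ r2c9=7.
Step 41. [r9c9∈{4}] r9c9 has the single candidate 4, so r9c9=4.
Step 42. [r8c6∈{9}] nothing but 9 survives at r8c6 ⇒ r8c6=9.
Step 43. [r7c4∈{7}] r7c4 is down to just 7, so r7c4=7.
Step 44. [r7c2∈{6}] only 6 remains possible at r7c2 ⇒ r7c2=6.
Step 45. [r3c6∈{8}] only 8 remains possible at r3c6, so r3c6=8.
Step 46. [r5c1∈{1}] nothing but 1 survives at r5c1. So r5c1=1.

Answer: 8 9 7 6 4 2 3 1 5 / 6 5 4 1 9 3 8 2 7 / 3 2 1 5 7 8 6 4 9 / 2 3 9 4 1 6 5 7 8 / 1 8 5 9 3 7 4 6 2 / 7 4 6 8 2 5 9 3 1 / 9 6 2 7 5 4 1 8 3 / 4 1 3 2 8 9 7 5 6 / 5 7 8 3 6 1 2 9 4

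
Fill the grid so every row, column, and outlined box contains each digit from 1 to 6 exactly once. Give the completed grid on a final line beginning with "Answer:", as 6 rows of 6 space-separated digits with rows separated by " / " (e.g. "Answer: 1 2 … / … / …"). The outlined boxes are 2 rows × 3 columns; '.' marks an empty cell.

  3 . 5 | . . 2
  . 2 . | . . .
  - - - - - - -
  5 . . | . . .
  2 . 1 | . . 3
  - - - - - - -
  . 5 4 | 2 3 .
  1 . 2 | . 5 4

Step 1. [r2c3∈{6}] r2c3 is down to just 6, so r2c3=6.
Step 2. [r6c4∈{6}] only 6 remains possible at r6c4 ⇒ r6c4=6.
Step 3. [r1c5∈{1,4,6}] in row 1, 6 fits only at r1c5. So r1c5=6.
Step 4. [r4c5∈{4}] r4c5 has the single candidate 4 ⇒ r4c5=4.
Step 5. [r3c4∈{1}] nothing but 1 survives at r3c4 ⇒ r3c4=1.
Step 6. [r3c2∈{3,4,6}] row 3 places 4 nowhere but r3c2. So r3c2=4.
Step 7. [r2c4∈{3,4,5}] row 2 places 3 nowhere but r2c4, so r2c4=3.
Step 8. [r2c6∈{1,5}] 5 has one home in row 2: r2c6. So r2c6=5.
Step 9. [r5c1∈{6}] r5c1's peers cover all but 6. So r5c1=6.
Step 10. [r6c2∈{3}] r6c2 is down to just 3, so r6c2=3.
Step 11. [r1c4∈{4}] r1c4 has the single candidate 4, so r1c4=4.
Step 12. [r2c1∈{4}] only 4 remains possible at r2c1. So r2c1=4.
Step 13. [r2c5∈{1}] only 1 remains possible at r2c5. So r2c5=1.
Step 14. [r3c6∈{6}] r3c6 is down to just 6 ⇒ r3c6=6.
Step 15. [r3c3∈{3}] r3c3's peers cover all but 3. So r3c3=3.
Step 16. [r4c2∈{6}] r4c2 has the single candidate 6 ⇒ r4c2=6.
Step 17. [r5c6∈{1}] only 1 remains possible at r5c6, so r5c6=1.
Step 18. [r3c5∈{2}] r3c5 has the single candidate 2. So r3c5=2.
Step 19. [r4c4∈{5}] r4c4's peers cover all but 5. So r4c4=5.
Step 20. [r1c2∈{1}] r1c2 has the single candidate 1. So r1c2=1.

Answer: 3 1 5 4 6 2 / 4 2 6 3 1 5 / 5 4 3 1 2 6 / 2 6 1 5 4 3 / 6 5 4 2 3 1 / 1 3 2 6 5 4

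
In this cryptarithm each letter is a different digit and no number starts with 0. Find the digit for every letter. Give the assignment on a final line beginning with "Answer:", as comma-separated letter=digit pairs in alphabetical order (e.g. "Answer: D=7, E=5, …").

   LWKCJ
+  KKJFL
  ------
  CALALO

Step 1. [C] C is the leading digit of a 6-digit sum of two 5-digit numbers; the final carry is exactly 1. So C=1.
Step 2. [col 1: J + L ≡ O (mod 10)] L=4 is one option consistent with column 1 (J + L ≡ O (mod 10), carry-in 0) — take it. So L=4.
Step 3. [col 1: J + L ≡ O (mod 10)] no forcing yet in column 1 (carry-in 0); J=5 is free and consistent — try it ⇒ J=5.
Step 4. [col 1: J + L ≡ O (mod 10)] column 1: given J=5, L=4, carry-in 0, and digits 1,4,5 already taken and all letters distinct, J+L≡O (mod 10) forces O=9 ⇒ O=9.
Step 5. [col 2: C + F ≡ L (mod 10)] column 2 reads C+F+carry(0)=L with C=1, L=4; with digits 1,4,5,9 already taken and all letters distinct, the only value for F is 3 ⇒ F=3.
Step 6. [col 3: K + J ≡ A (mod 10)] column 3 (K + J ≡ A (mod 10), carry-in 0) doesn't pin A yet; pick A=2 and continue. So A=2.
Step 7. [col 3: K + J ≡ A (mod 10)] in column 3 we have K+J≡A with carry-in 0; given J=5, A=2 and digits 1,2,3,4,5,9 already taken and all letters distinct, that pins K to 7 ⇒ K=7.
Step 8. [col 4: W + K ≡ L (mod 10)] column 4: given K=7, L=4, carry-in 1, and digits 1,2,3,4,5,7,9 already taken and all letters distinct, W+K≡L (mod 10) forces W=6. So W=6.

Answer: A=2, C=1, F=3, J=5, K=7, L=4, O=9, W=6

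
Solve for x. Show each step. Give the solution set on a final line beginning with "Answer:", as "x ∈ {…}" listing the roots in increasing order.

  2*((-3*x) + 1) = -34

Step 1. [2*((-3*x) + 1) = -34] 2·(inner) — divide through by 2. So div: (-3*x) + 1 = -17.
Step 2. [(-3*x) + 1 = -17] 1 comes off first (subtract 1). So sub: -3*x = -18.
Step 3. [-3*x = -18] leading coefficient -3: divide by -3. So div: x = 6.

Answer: x ∈ {6}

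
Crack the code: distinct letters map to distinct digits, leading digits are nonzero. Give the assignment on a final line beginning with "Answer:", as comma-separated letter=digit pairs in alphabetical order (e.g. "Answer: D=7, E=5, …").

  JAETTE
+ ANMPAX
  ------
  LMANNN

Step 1. [col 1: E + X ≡ N (mod 10)] column 1 (E + X ≡ N (mod 10), carry-in 0) doesn't pin N yet; pick N=4 and continue, so N=4.
Step 2. [col 1: E + X ≡ N (mod 10)] E=5 is one option consistent with column 1 (E + X ≡ N (mod 10), carry-in 0) — take it, so E=5.
Step 3. [col 1: E + X ≡ N (mod 10)] column 1: given E=5, N=4, carry-in 0, and digits 4,5 already taken and all letters distinct, E+X≡N (mod 10) forces X=9, so X=9.
Step 4. [col 2: T + A ≡ N (mod 10)] column 2 (T + A ≡ N (mod 10), carry-in 1) doesn't pin A yet; pick A=2 and continue, so A=2.
Step 5. [col 2: T + A ≡ N (mod 10)] from column 2 (A=2, N=4, carry-in 1, digits 2,4,5,9 already taken and all letters distinct): T must equal 1 ⇒ T=1.
Step 6. [col 3: T + P ≡ N (mod 10)] column 3: given T=1, N=4, carry-in 0, and digits 1,2,4,5,9 already taken and all letters distinct, T+P≡N (mod 10) forces P=3 ⇒ P=3.
Step 7. [col 4: E + M ≡ A (mod 10)] in column 4 we have E+M≡A with carry-in 0; given E=5, A=2 and digits 1,2,3,4,5,9 already taken and all letters distinct, that pins M to 7, so M=7.
Step 8. [col 6: J + A ≡ L (mod 10)] column 6 (J + A ≡ L (mod 10), carry-in 0) doesn't pin J yet; pick J=6 and continue. So J=6.
Step 9. [col 6: J + A ≡ L (mod 10)] from column 6 (J=6, A=2, carry-in 0, digits 1,2,3,4,5,6,7,9 already taken and all letters distinct): L must equal 8. So L=8.

Answer: A=2, E=5, J=6, L=8, M=7, N=4, P=3, T=1, X=9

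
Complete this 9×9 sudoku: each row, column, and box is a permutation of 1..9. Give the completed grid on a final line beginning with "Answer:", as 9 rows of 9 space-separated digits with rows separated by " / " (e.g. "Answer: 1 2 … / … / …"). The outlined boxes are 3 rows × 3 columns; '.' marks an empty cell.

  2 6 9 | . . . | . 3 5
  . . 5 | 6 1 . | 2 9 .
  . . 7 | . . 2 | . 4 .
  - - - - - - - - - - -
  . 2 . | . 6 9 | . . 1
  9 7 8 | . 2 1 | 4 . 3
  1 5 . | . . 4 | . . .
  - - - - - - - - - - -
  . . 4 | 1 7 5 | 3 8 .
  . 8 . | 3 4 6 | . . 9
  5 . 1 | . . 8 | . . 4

Step 1. [r5c8∈{5,6}] across row 5, 6 lands solely at r5c8. So r5c8=6.
Step 2. [r1c5∈{8}] r1c5's peers cover all but 8. So r1c5=8.
Step 3. [r2c6∈{3,7}] col 6 places 3 nowhere but r2c6 ⇒ r2c6=3.
Step 4. [r8c8∈{1,2,5,7}] across col 8, 1 lands solely at r8c8, so r8c8=1.
Step 5. [r9c5∈{9}] only 9 remains possible at r9c5, so r9c5=9.
Step 6. [r2c9∈{7,8}] across row 2, 7 lands solely at r2c9. So r2c9=7.
Step 7. [r9c7∈{6,7}] 6 has one home in row 9: r9c7. So r9c7=6.
Step 8. [r9c8∈{2,7}] 7 has one home in row 9: r9c8, so r9c8=7.
Step 9. [r5c4∈{5}] r5c4's peers cover all but 5 ⇒ r5c4=5.
Step 10. [r2c1∈{4,8}] row 2 places 8 nowhere but r2c1, so r2c1=8.
Step 11. [r6c7∈{7,8,9}] 9 has one home in row 6: r6c7 ⇒ r6c7=9.
Step 12. [r4c7∈{5,7,8}] 7 has one home in col 7: r4c7 ⇒ r4c7=7.
Step 13. [r6c9∈{2,8}] across box 6, 8 lands solely at r6c9, so r6c9=8.
Step 14. [r4c3∈{3}] nothing but 3 survives at r4c3, so r4c3=3.
Step 15. [r3c2∈{1,3}] across col 2, 1 lands solely at r3c2 ⇒ r3c2=1.
Step 16. [r1c6∈{7}] nothing but 7 survives at r1c6 ⇒ r1c6=7.
Step 17. [r4c1∈{4}] only 4 remains possible at r4c1 ⇒ r4c1=4.
Step 18. [r4c4∈{8}] r4c4 has the single candidate 8. So r4c4=8.
Step 19. [r8c1∈{7}] nothing but 7 survives at r8c1 ⇒ r8c1=7.
Step 20. [r6c5∈{3}] only 3 remains possible at r6c5 ⇒ r6c5=3.
Step 21. [r3c7∈{8}] r3c7 has the single candidate 8, so r3c7=8.
Step 22. [r4c8∈{5}] r4c8's peers cover all but 5. So r4c8=5.
Step 23. [r3c5∈{5}] only 5 remains possible at r3c5, so r3c5=5.
Step 24. [r1c7∈{1}] r1c7's peers cover all but 1 ⇒ r1c7=1.
Step 25. [r9c4∈{2}] only 2 remains possible at r9c4, so r9c4=2.
Step 26. [r3c1∈{3}] nothing but 3 survives at r3c1 ⇒ r3c1=3.
Step 27. [r6c3∈{6}] nothing but 6 survives at r6c3 ⇒ r6c3=6.
Step 28. [r8c3∈{2}] r8c3's peers cover all but 2 ⇒ r8c3=2.
Step 29. [r7c1∈{6}] only 6 remains possible at r7c1, so r7c1=6.
Step 30. [r7c2∈{9}] only 9 remains possible at r7c2. So r7c2=9.
Step 31. [r3c4∈{9}] r3c4 is down to just 9, so r3c4=9.
Step 32. [r3c9∈{6}] r3c9 is down to just 6, so r3c9=6.
Step 33. [r7c9∈{2}] r7c9's peers cover all but 2 ⇒ r7c9=2.
Step 34. [r8c7∈{5}] r8c7 has the single candidate 5 ⇒ r8c7=5.
Step 35. [r1c4∈{4}] r1c4 is down to just 4 ⇒ r1c4=4.
Step 36. [r2c2∈{4}] r2c2 has the single candidate 4 ⇒ r2c2=4.
Step 37. [r6c4∈{7}] nothing but 7 survives at r6c4, so r6c4=7.
Step 38. [r6c8∈{2}] nothing but 2 survives at r6c8 ⇒ r6c8=2.
Step 39. [r9c2∈{3}] r9c2's peers cover all but 3. So r9c2=3.

Answer: 2 6 9 4 8 7 1 3 5 / 8 4 5 6 1 3 2 9 7 / 3 1 7 9 5 2 8 4 6 / 4 2 3 8 6 9 7 5 1 / 9 7 8 5 2 1 4 6 3 / 1 5 6 7 3 4 9 2 8 / 6 9 4 1 7 5 3 8 2 / 7 8 2 3 4 6 5 1 9 / 5 3 1 2 9 8 6 7 4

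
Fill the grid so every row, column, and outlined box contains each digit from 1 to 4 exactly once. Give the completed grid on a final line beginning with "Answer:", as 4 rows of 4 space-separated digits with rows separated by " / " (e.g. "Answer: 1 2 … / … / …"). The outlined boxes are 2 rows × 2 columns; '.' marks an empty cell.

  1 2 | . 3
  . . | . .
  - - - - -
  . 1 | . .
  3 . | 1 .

Step 1. [r4c4∈{2,4}] 2 has one home in row 4: r4c4, so r4c4=2.
Step 2. [r2c1∈{4}] r2c1's peers cover all but 4 ⇒ r2c1=4.
Step 3. [r3c3∈{3,4}] in row 3, 3 fits only at r3c3. So r3c3=3.
Step 4. [r2c3∈{2}] r2c3's peers cover all but 2, so r2c3=2.
Step 5. [r3c4∈{4}] only 4 remains possible at r3c4. So r3c4=4.
Step 6. [r3c1∈{2}] r3c1 is down to just 2. So r3c1=2.
Step 7. [r2c2∈{3}] nothing but 3 survives at r2c2 ⇒ r2c2=3.
Step 8. [r4c2∈{4}] only 4 remains possible at r4c2. So r4c2=4.
Step 9. [r1c3∈{4}] r1c3 is down to just 4 ⇒ r1c3=4.
Step 10. [r2c4∈{1}] r2c4 is down to just 1 ⇒ r2c4=1.

Answer: 1 2 4 3 / 4 3 2 1 / 2 1 3 4 / 3 4 1 2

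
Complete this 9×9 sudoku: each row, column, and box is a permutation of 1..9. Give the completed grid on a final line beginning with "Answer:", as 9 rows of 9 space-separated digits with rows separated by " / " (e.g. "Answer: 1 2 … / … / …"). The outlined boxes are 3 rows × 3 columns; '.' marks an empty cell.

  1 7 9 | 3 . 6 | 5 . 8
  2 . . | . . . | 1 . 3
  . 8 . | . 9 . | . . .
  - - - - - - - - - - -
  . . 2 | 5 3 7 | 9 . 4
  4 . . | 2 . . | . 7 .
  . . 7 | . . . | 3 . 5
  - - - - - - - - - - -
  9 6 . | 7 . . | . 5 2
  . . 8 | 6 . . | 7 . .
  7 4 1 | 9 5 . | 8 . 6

Step 1. [r5c9∈{1}] nothing but 1 survives at r5c9. So r5c9=1.
Step 2. [r2c2∈{5}] only 5 remains possible at r2c2. So r2c2=5.
Step 3. [r7c3∈{3}] nothing but 3 survives at r7c3, so r7c3=3.
Step 4. [r8c8∈{1,3,4,9}] r8c8 is the only open cell in col 8 admitting 1, so r8c8=1.
Step 5. [r5c7∈{6}] nothing but 6 survives at r5c7 ⇒ r5c7=6.
Step 6. [r5c5∈{8}] only 8 remains possible at r5c5 ⇒ r5c5=8.
Step 7. [r9c6∈{2,3}] 2 has one home in row 9: r9c6, so r9c6=2.
Step 8. [r8c5∈{4}] r8c5 has the single candidate 4 ⇒ r8c5=4.
Step 9. [r1c8∈{2,4}] row 1 places 4 nowhere but r1c8, so r1c8=4.
Step 10. [r4c1∈{6,8}] row 4 places 6 nowhere but r4c1. So r4c1=6.
Step 11. [r3c6∈{1,4,5}] row 3 places 5 nowhere but r3c6 ⇒ r3c6=5.
Step 12. [r5c6∈{9}] r5c6 is down to just 9 ⇒ r5c6=9.
Step 13. [r2c4∈{4,8}] in col 4, 8 fits only at r2c4. So r2c4=8.
Step 14. [r2c6∈{4}] r2c6's peers cover all but 4, so r2c6=4.
Step 15. [r6c6∈{1}] r6c6's peers cover all but 1 ⇒ r6c6=1.
Step 16. [r6c8∈{2,8}] 2 has one home in row 6: r6c8 ⇒ r6c8=2.
Step 17. [r2c3∈{6}] r2c3's peers cover all but 6. So r2c3=6.
Step 18. [r7c7∈{4}] r7c7 has the single candidate 4. So r7c7=4.
Step 19. [r9c8∈{3}] r9c8 is down to just 3, so r9c8=3.
Step 20. [r5c3∈{5}] r5c3 is down to just 5, so r5c3=5.
Step 21. [r3c9∈{7}] nothing but 7 survives at r3c9, so r3c9=7.
Step 22. [r8c6∈{3}] r8c6 has the single candidate 3. So r8c6=3.
Step 23. [r1c5∈{2}] only 2 remains possible at r1c5. So r1c5=2.
Step 24. [r6c5∈{6}] r6c5 is down to just 6 ⇒ r6c5=6.
Step 25. [r2c5∈{7}] only 7 remains possible at r2c5, so r2c5=7.
Step 26. [r6c1∈{8}] nothing but 8 survives at r6c1. So r6c1=8.
Step 27. [r5c2∈{3}] nothing but 3 survives at r5c2 ⇒ r5c2=3.
Step 28. [r8c9∈{9}] nothing but 9 survives at r8c9 ⇒ r8c9=9.
Step 29. [r4c8∈{8}] only 8 remains possible at r4c8 ⇒ r4c8=8.
Step 30. [r3c3∈{4}] nothing but 4 survives at r3c3, so r3c3=4.
Step 31. [r7c5∈{1}] r7c5 has the single candidate 1. So r7c5=1.
Step 32. [r6c2∈{9}] r6c2 is down to just 9, so r6c2=9.
Step 33. [r3c7∈{2}] r3c7's peers cover all but 2, so r3c7=2.
Step 34. [r4c2∈{1}] only 1 remains possible at r4c2. So r4c2=1.
Step 35. [r7c6∈{8}] r7c6 is down to just 8. So r7c6=8.
Step 36. [r8c1∈{5}] r8c1 is down to just 5, so r8c1=5.
Step 37. [r3c4∈{1}] nothing but 1 survives at r3c4, so r3c4=1.
Step 38. [r2c8∈{9}] nothing but 9 survives at r2c8, so r2c8=9.
Step 39. [r8c2∈{2}] r8c2 is down to just 2 ⇒ r8c2=2.
Step 40. [r3c8∈{6}] r3c8 has the single candidate 6. So r3c8=6.
Step 41. [r6c4∈{4}] only 4 remains possible at r6c4, so r6c4=4.
Step 42. [r3c1∈{3}] r3c1 has the single candidate 3. So r3c1=3.

Answer: 1 7 9 3 2 6 5 4 8 / 2 5 6 8 7 4 1 9 3 / 3 8 4 1 9 5 2 6 7 / 6 1 2 5 3 7 9 8 4 / 4 3 5 2 8 9 6 7 1 / 8 9 7 4 6 1 3 2 5 / 9 6 3 7 1 8 4 5 2 / 5 2 8 6 4 3 7 1 9 / 7 4 1 9 5 2 8 3 6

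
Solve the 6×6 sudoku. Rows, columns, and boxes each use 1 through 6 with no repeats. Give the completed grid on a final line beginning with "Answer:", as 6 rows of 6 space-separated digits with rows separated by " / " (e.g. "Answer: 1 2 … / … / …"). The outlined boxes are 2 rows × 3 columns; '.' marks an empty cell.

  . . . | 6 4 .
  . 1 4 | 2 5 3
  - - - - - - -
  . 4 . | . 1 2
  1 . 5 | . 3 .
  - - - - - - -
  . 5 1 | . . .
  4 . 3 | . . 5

Step 1. [r4c6∈{4,6}] 6 has one home in box 4: r4c6. So r4c6=6.
Step 2. [r6c2∈{2,6}] 6 has one home in col 2: r6c2 ⇒ r6c2=6.
Step 3. [r3c1∈{3,6}] row 3 places 3 nowhere but r3c1 ⇒ r3c1=3.
Step 4. [r5c1∈{2}] only 2 remains possible at r5c1 ⇒ r5c1=2.
Step 5. [r4c4∈{4}] r4c4 has the single candidate 4. So r4c4=4.
Step 6. [r4c2∈{2}] r4c2 has the single candidate 2 ⇒ r4c2=2.
Step 7. [r6c5∈{2}] nothing but 2 survives at r6c5. So r6c5=2.
Step 8. [r5c6∈{4}] only 4 remains possible at r5c6. So r5c6=4.
Step 9. [r1c6∈{1}] r1c6 has the single candidate 1, so r1c6=1.
Step 10. [r5c4∈{3}] r5c4's peers cover all but 3 ⇒ r5c4=3.
Step 11. [r3c3∈{6}] nothing but 6 survives at r3c3, so r3c3=6.
Step 12. [r5c5∈{6}] only 6 remains possible at r5c5, so r5c5=6.
Step 13. [r2c1∈{6}] r2c1 has the single candidate 6 ⇒ r2c1=6.
Step 14. [r1c2∈{3}] nothing but 3 survives at r1c2 ⇒ r1c2=3.
Step 15. [r1c3∈{2}] nothing but 2 survives at r1c3. So r1c3=2.
Step 16. [r3c4∈{5}] r3c4 has the single candidate 5, so r3c4=5.
Step 17. [r1c1∈{5}] r1c1 is down to just 5. So r1c1=5.
Step 18. [r6c4∈{1}] only 1 remains possible at r6c4 ⇒ r6c4=1.

Answer: 5 3 2 6 4 1 / 6 1 4 2 5 3 / 3 4 6 5 1 2 / 1 2 5 4 3 6 / 2 5 1 3 6 4 / 4 6 3 1 2 5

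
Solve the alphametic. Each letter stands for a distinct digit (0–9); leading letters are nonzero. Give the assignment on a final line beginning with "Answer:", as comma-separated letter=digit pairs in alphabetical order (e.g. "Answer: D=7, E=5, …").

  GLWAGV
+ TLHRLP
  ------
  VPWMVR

Step 1. [col 1: V + P ≡ R (mod 10)] column 1 (V + P ≡ R (mod 10), carry-in 0) doesn't pin R yet; pick R=2 and continue, so R=2.
Step 2. [col 1: V + P ≡ R (mod 10)] V=5 is one option consistent with column 1 (V + P ≡ R (mod 10), carry-in 0) — take it. So V=5.
Step 3. [col 1: V + P ≡ R (mod 10)] in column 1 we have V+P≡R with carry-in 0; given V=5, R=2 and digits 2,5 already taken and all letters distinct, that pins P to 7, so P=7.
Step 4. [col 2: G + L ≡ V (mod 10)] L=3 is one option consistent with column 2 (G + L ≡ V (mod 10), carry-in 1) — take it ⇒ L=3.
Step 5. [col 2: G + L ≡ V (mod 10)] from column 2 (L=3, V=5, carry-in 1, digits 2,3,5,7 already taken and all letters distinct): G must equal 1 ⇒ G=1.
Step 6. [col 3: A + R ≡ M (mod 10)] several values work for A in column 3 (A + R ≡ M (mod 10), carry-in 0); try A=8. So A=8.
Step 7. [col 3: A + R ≡ M (mod 10)] from column 3 (A=8, R=2, carry-in 0, digits 1,2,3,5,7,8 already taken and all letters distinct): M must equal 0. So M=0.
Step 8. [col 4: W + H ≡ W (mod 10)] from column 4 (nothing yet, carry-in 1, digits 0,1,2,3,5,7,8 already taken and all letters distinct): H must equal 9, so H=9.
Step 9. [col 4: W + H ≡ W (mod 10)] no forcing yet in column 4 (carry-in 1); W=6 is free and consistent — try it ⇒ W=6.
Step 10. [col 6: G + T ≡ V (mod 10)] in column 6 we have G+T≡V with carry-in 0; given G=1, V=5 and digits 0,1,2,3,5,6,7,8,9 already taken and all letters distinct, that pins T to 4. So T=4.

Answer: A=8, G=1, H=9, L=3, M=0, P=7, R=2, T=4, V=5, W=6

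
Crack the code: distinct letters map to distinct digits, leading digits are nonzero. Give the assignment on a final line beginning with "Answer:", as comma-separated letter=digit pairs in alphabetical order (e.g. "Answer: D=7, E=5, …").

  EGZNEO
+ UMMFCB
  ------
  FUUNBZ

Step 1. [col 1: O + B ≡ Z (mod 10)] column 1 (O + B ≡ Z (mod 10), carry-in 0) doesn't pin O yet; pick O=8 and continue, so O=8.
Step 2. [col 1: O + B ≡ Z (mod 10)] Z=0 is one option consistent with column 1 (O + B ≡ Z (mod 10), carry-in 0) — take it, so Z=0.
Step 3. [col 1: O + B ≡ Z (mod 10)] column 1: given O=8, Z=0, carry-in 0, and digits 0,8 already taken and all letters distinct, O+B≡Z (mod 10) forces B=2, so B=2.
Step 4. [col 2: E + C ≡ B (mod 10)] E=5 is one option consistent with column 2 (E + C ≡ B (mod 10), carry-in 1) — take it, so E=5.
Step 5. [col 2: E + C ≡ B (mod 10)] in column 2 we have E+C≡B with carry-in 1; given E=5, B=2 and digits 0,2,5,8 already taken and all letters distinct, that pins C to 6 ⇒ C=6.
Step 6. [col 3: N + F ≡ N (mod 10)] in column 3 we have N+F≡N with carry-in 1; given nothing yet and digits 0,2,5,6,8 already taken and all letters distinct, that pins F to 9 ⇒ F=9.
Step 7. [col 3: N + F ≡ N (mod 10)] no forcing yet in column 3 (carry-in 1); N=7 is free and consistent — try it, so N=7.
Step 8. [col 4: Z + M ≡ U (mod 10)] from column 4 (Z=0, carry-in 1, digits 0,2,5,6,7,8,9 already taken and all letters distinct): M must equal 3. So M=3.
Step 9. [col 4: Z + M ≡ U (mod 10)] from column 4 (Z=0, M=3, carry-in 1, digits 0,2,3,5,6,7,8,9 already taken and all letters distinct): U must equal 4 ⇒ U=4.
Step 10. [col 5: G + M ≡ U (mod 10)] column 5: given M=3, U=4, carry-in 0, and digits 0,2,3,4,5,6,7,8,9 already taken and all letters distinct, G+M≡U (mod 10) forces G=1. So G=1.

Answer: B=2, C=6, E=5, F=9, G=1, M=3, N=7, O=8, U=4, Z=0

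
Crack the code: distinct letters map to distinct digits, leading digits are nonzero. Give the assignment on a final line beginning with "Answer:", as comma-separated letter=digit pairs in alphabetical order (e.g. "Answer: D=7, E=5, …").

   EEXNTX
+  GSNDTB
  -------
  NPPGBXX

Step 1. [col 1: X + B ≡ X (mod 10)] column 1: given nothing yet, carry-in 0, and all letters distinct, none taken yet, X+B≡X (mod 10) forces B=0 ⇒ B=0.
Step 2. [N] the sum has 7 digits but both addends have 6; that extra leading digit N is the final carry, namely 1, so N=1.
Step 3. [col 1: X + B ≡ X (mod 10)] no forcing yet in column 1 (carry-in 0); X=4 is free and consistent — try it, so X=4.
Step 4. [col 2: T + T ≡ X (mod 10)] column 2 (T + T ≡ X (mod 10), carry-in 0) doesn't pin T yet; pick T=2 and continue ⇒ T=2.
Step 5. [col 3: N + D ≡ B (mod 10)] in column 3 we have N+D≡B with carry-in 0; given N=1, B=0 and digits 0,1,2,4 already taken and all letters distinct, that pins D to 9 ⇒ D=9.
Step 6. [col 4: X + N ≡ G (mod 10)] column 4 reads X+N+carry(1)=G with X=4, N=1; with digits 0,1,2,4,9 already taken and all letters distinct, the only value for G is 6. So G=6.
Step 7. [col 5: E + S ≡ P (mod 10)] no forcing yet in column 5 (carry-in 0); S=7 is free and consistent — try it, so S=7.
Step 8. [col 5: E + S ≡ P (mod 10)] column 5: given S=7, carry-in 0, and digits 0,1,2,4,6,7,9 already taken and all letters distinct, E+S≡P (mod 10) forces E=8. So E=8.
Step 9. [col 5: E + S ≡ P (mod 10)] column 5: given E=8, S=7, carry-in 0, and digits 0,1,2,4,6,7,8,9 already taken and all letters distinct, E+S≡P (mod 10) forces P=5. So P=5.

Answer: B=0, D=9, E=8, G=6, N=1, P=5, S=7, T=2, X=4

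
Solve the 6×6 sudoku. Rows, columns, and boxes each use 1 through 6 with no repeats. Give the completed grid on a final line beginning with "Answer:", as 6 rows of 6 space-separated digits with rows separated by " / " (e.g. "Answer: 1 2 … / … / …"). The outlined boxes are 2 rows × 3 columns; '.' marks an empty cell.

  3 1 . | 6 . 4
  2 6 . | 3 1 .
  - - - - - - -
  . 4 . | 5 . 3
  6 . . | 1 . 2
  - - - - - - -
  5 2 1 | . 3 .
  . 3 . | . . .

Step 1. [r1c3∈{5}] r1c3 is down to just 5, so r1c3=5.
Step 2. [r6c5∈{2,4,5,6}] r6c5 is the only open cell in col 5 admitting 5. So r6c5=5.
Step 3. [r6c1∈{4}] r6c1 is down to just 4. So r6c1=4.
Step 4. [r6c3∈{6}] r6c3's peers cover all but 6, so r6c3=6.
Step 5. [r6c6∈{1}] r6c6's peers cover all but 1, so r6c6=1.
Step 6. [r3c3∈{2}] r3c3 is down to just 2, so r3c3=2.
Step 7. [r5c6∈{6}] nothing but 6 survives at r5c6. So r5c6=6.
Step 8. [r4c3∈{3}] r4c3's peers cover all but 3. So r4c3=3.
Step 9. [r1c5∈{2}] r1c5 is down to just 2 ⇒ r1c5=2.
Step 10. [r6c4∈{2}] r6c4 has the single candidate 2 ⇒ r6c4=2.
Step 11. [r4c5∈{4}] r4c5 is down to just 4, so r4c5=4.
Step 12. [r5c4∈{4}] r5c4's peers cover all but 4. So r5c4=4.
Step 13. [r4c2∈{5}] r4c2 is down to just 5 ⇒ r4c2=5.
Step 14. [r3c1∈{1}] r3c1 has the single candidate 1. So r3c1=1.
Step 15. [r2c6∈{5}] r2c6 has the single candidate 5. So r2c6=5.
Step 16. [r2c3∈{4}] only 4 remains possible at r2c3, so r2c3=4.
Step 17. [r3c5∈{6}] r3c5 has the single candidate 6, so r3c5=6.

Answer: 3 1 5 6 2 4 / 2 6 4 3 1 5 / 1 4 2 5 6 3 / 6 5 3 1 4 2 / 5 2 1 4 3 6 / 4 3 6 2 5 1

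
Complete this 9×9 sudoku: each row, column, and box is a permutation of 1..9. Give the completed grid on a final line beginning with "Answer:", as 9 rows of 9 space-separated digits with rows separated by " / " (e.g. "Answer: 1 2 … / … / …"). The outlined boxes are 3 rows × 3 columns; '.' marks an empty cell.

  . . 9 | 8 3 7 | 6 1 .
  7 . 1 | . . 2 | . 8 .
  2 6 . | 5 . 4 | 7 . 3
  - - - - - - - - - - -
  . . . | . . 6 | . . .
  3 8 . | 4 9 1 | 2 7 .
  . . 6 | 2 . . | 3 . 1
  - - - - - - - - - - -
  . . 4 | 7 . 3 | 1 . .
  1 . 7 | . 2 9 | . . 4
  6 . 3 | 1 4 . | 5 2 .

Step 1. [r5c3∈{5}] r5c3's peers cover all but 5, so r5c3=5.
Step 2. [r7c5∈{5,6,8}] across box 8, 5 lands solely at r7c5 ⇒ r7c5=5.
Step 3. [r3c8∈{9}] r3c8 is down to just 9, so r3c8=9.
Step 4. [r4c7∈{4,8,9}] in col 7, 9 fits only at r4c7, so r4c7=9.
Step 5. [r4c1∈{4}] r4c1's peers cover all but 4 ⇒ r4c1=4.
Step 6. [r4c9∈{5,8}] across box 6, 8 lands solely at r4c9 ⇒ r4c9=8.
Step 7. [r9c2∈{9}] r9c2's peers cover all but 9 ⇒ r9c2=9.
Step 8. [r1c1∈{5}] r1c1 is down to just 5. So r1c1=5.
Step 9. [r7c8∈{6}] r7c8 is down to just 6, so r7c8=6.
Step 10. [r4c5∈{7}] only 7 remains possible at r4c5 ⇒ r4c5=7.
Step 11. [r6c6∈{5,8}] across col 6, 5 lands solely at r6c6 ⇒ r6c6=5.
Step 12. [r2c4∈{6,9}] across row 2, 9 lands solely at r2c4, so r2c4=9.
Step 13. [r1c2∈{4}] r1c2's peers cover all but 4, so r1c2=4.
Step 14. [r4c2∈{1,2}] in row 4, 1 fits only at r4c2, so r4c2=1.
Step 15. [r7c1∈{8}] r7c1's peers cover all but 8, so r7c1=8.
Step 16. [r2c2∈{3}] r2c2 is down to just 3. So r2c2=3.
Step 17. [r8c8∈{3}] only 3 remains possible at r8c8, so r8c8=3.
Step 18. [r2c5∈{6}] only 6 remains possible at r2c5 ⇒ r2c5=6.
Step 19. [r2c7∈{4}] r2c7 has the single candidate 4. So r2c7=4.
Step 20. [r1c9∈{2}] r1c9's peers cover all but 2, so r1c9=2.
Step 21. [r6c2∈{7}] r6c2's peers cover all but 7. So r6c2=7.
Step 22. [r2c9∈{5}] only 5 remains possible at r2c9, so r2c9=5.
Step 23. [r3c3∈{8}] only 8 remains possible at r3c3 ⇒ r3c3=8.
Step 24. [r6c8∈{4}] r6c8's peers cover all but 4 ⇒ r6c8=4.
Step 25. [r3c5∈{1}] r3c5's peers cover all but 1 ⇒ r3c5=1.
Step 26. [r7c2∈{2}] r7c2's peers cover all but 2. So r7c2=2.
Step 27. [r8c2∈{5}] r8c2 is down to just 5, so r8c2=5.
Step 28. [r4c3∈{2}] r4c3 has the single candidate 2 ⇒ r4c3=2.
Step 29. [r9c9∈{7}] r9c9 is down to just 7. So r9c9=7.
Step 30. [r7c9∈{9}] only 9 remains possible at r7c9. So r7c9=9.
Step 31. [r8c7∈{8}] r8c7's peers cover all but 8, so r8c7=8.
Step 32. [r5c9∈{6}] r5c9 is down to just 6. So r5c9=6.
Step 33. [r4c4∈{3}] only 3 remains possible at r4c4 ⇒ r4c4=3.
Step 34. [r6c1∈{9}] r6c1's peers cover all but 9. So r6c1=9.
Step 35. [r9c6∈{8}] r9c6 is down to just 8, so r9c6=8.
Step 36. [r4c8∈{5}] r4c8 is down to just 5, so r4c8=5.
Step 37. [r8c4∈{6}] r8c4's peers cover all but 6. So r8c4=6.
Step 38. [r6c5∈{8}] r6c5's peers cover all but 8. So r6c5=8.

Answer: 5 4 9 8 3 7 6 1 2 / 7 3 1 9 6 2 4 8 5 / 2 6 8 5 1 4 7 9 3 / 4 1 2 3 7 6 9 5 8 / 3 8 5 4 9 1 2 7 6 / 9 7 6 2 8 5 3 4 1 / 8 2 4 7 5 3 1 6 9 / 1 5 7 6 2 9 8 3 4 / 6 9 3 1 4 8 5 2 7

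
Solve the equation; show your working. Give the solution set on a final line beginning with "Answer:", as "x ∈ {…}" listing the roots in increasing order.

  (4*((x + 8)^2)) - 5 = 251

Step 1. [(4*((x + 8)^2)) - 5 = 251] peel the -5: add 5 from each side. So sub: 4*((x + 8)^2) = 256.
Step 2. [4*((x + 8)^2) = 256] 4 out front; divide by 4 ⇒ div: (x + 8)^2 = 64.
Step 3. [(x + 8)^2 = 64] LHS squared, RHS 64 ≥ 0: apply √ (±), so sqrt: x + 8 = 8 or -8.
Step 4. [x + 8 = 8 or -8] peel the +8: subtract 8 from each side ⇒ sub: x = 0 or -16.

Answer: x ∈ {-16, 0}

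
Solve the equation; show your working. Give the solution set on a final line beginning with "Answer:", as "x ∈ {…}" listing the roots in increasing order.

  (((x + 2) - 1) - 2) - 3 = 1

Step 1. [(((x + 2) - 1) - 2) - 3 = 1] peel the -3: add 3 from each side ⇒ sub: ((x + 2) - 1) - 2 = 4.
Step 2. [((x + 2) - 1) - 2 = 4] -2 is outermost — add 2 both sides ⇒ sub: (x + 2) - 1 = 6.
Step 3. [(x + 2) - 1 = 6] peel the -1: add 1 from each side. So sub: x + 2 = 7.
Step 4. [x + 2 = 7] the outer +2 inverts by subtracting 2, so sub: x = 5.

Answer: x ∈ {5}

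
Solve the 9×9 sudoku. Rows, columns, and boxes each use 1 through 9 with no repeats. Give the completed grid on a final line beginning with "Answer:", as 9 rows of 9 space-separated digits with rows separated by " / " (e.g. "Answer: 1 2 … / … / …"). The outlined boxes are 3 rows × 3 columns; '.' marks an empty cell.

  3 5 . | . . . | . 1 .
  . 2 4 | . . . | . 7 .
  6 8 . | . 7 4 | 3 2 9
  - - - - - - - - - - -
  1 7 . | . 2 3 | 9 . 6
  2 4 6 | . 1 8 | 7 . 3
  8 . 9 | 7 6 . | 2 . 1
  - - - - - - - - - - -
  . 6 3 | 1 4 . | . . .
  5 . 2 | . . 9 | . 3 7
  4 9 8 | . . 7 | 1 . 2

Step 1. [r3c4∈{5}] r3c4's peers cover all but 5 ⇒ r3c4=5.
Step 2. [r5c8∈{5}] nothing but 5 survives at r5c8, so r5c8=5.
Step 3. [r1c4∈{2,6,8,9}] 2 has one home in col 4: r1c4, so r1c4=2.
Step 4. [r8c5∈{8}] r8c5 is down to just 8, so r8c5=8.
Step 5. [r2c4∈{3,6,8,9}] r2c4 is the only open cell in col 4 admitting 8 ⇒ r2c4=8.
Step 6. [r8c7∈{4,6}] across row 8, 4 lands solely at r8c7 ⇒ r8c7=4.
Step 7. [r1c6∈{6}] r1c6 has the single candidate 6 ⇒ r1c6=6.
Step 8. [r9c5∈{3,5}] across row 9, 5 lands solely at r9c5, so r9c5=5.
Step 9. [r4c8∈{4,8}] in row 4, 8 fits only at r4c8 ⇒ r4c8=8.
Step 10. [r1c7∈{8}] nothing but 8 survives at r1c7, so r1c7=8.
Step 11. [r2c9∈{5}] nothing but 5 survives at r2c9 ⇒ r2c9=5.
Step 12. [r2c5∈{3,9}] in row 2, 3 fits only at r2c5 ⇒ r2c5=3.
Step 13. [r8c4∈{6}] only 6 remains possible at r8c4, so r8c4=6.
Step 14. [r7c6∈{2}] r7c6's peers cover all but 2, so r7c6=2.
Step 15. [r7c8∈{9}] r7c8's peers cover all but 9, so r7c8=9.
Step 16. [r4c4∈{4}] r4c4 has the single candidate 4. So r4c4=4.
Step 17. [r7c1∈{7}] nothing but 7 survives at r7c1, so r7c1=7.
Step 18. [r3c3∈{1}] r3c3 is down to just 1, so r3c3=1.
Step 19. [r5c4∈{9}] nothing but 9 survives at r5c4, so r5c4=9.
Step 20. [r6c2∈{3}] r6c2 is down to just 3, so r6c2=3.
Step 21. [r1c5∈{9}] only 9 remains possible at r1c5. So r1c5=9.
Step 22. [r7c9∈{8}] r7c9 has the single candidate 8. So r7c9=8.
Step 23. [r4c3∈{5}] r4c3 is down to just 5 ⇒ r4c3=5.
Step 24. [r8c2∈{1}] r8c2 is down to just 1. So r8c2=1.
Step 25. [r1c9∈{4}] r1c9 has the single candidate 4 ⇒ r1c9=4.
Step 26. [r9c8∈{6}] r9c8's peers cover all but 6. So r9c8=6.
Step 27. [r9c4∈{3}] only 3 remains possible at r9c4 ⇒ r9c4=3.
Step 28. [r1c3∈{7}] r1c3 has the single candidate 7, so r1c3=7.
Step 29. [r6c8∈{4}] only 4 remains possible at r6c8 ⇒ r6c8=4.
Step 30. [r2c6∈{1}] only 1 remains possible at r2c6 ⇒ r2c6=1.
Step 31. [r2c7∈{6}] r2c7's peers cover all but 6, so r2c7=6.
Step 32. [r7c7∈{5}] r7c7's peers cover all but 5, so r7c7=5.
Step 33. [r2c1∈{9}] nothing but 9 survives at r2c1, so r2c1=9.
Step 34. [r6c6∈{5}] only 5 remains possible at r6c6, so r6c6=5.

Answer: 3 5 7 2 9 6 8 1 4 / 9 2 4 8 3 1 6 7 5 / 6 8 1 5 7 4 3 2 9 / 1 7 5 4 2 3 9 8 6 / 2 4 6 9 1 8 7 5 3 / 8 3 9 7 6 5 2 4 1 / 7 6 3 1 4 2 5 9 8 / 5 1 2 6 8 9 4 3 7 / 4 9 8 3 5 7 1 6 2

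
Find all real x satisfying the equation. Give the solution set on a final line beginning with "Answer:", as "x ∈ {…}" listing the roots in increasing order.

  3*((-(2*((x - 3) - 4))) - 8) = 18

Step 1. [3*((-(2*((x - 3) - 4))) - 8) = 18] 3·(inner) — divide through by 3, so div: (-(2*((x - 3) - 4))) - 8 = 6.
Step 2. [(-(2*((x - 3) - 4))) - 8 = 6] peel the -8: add 8 from each side. So sub: -(2*((x - 3) - 4)) = 14.
Step 3. [-(2*((x - 3) - 4)) = 14] leading − — multiply by −1. So neg: 2*((x - 3) - 4) = -14.
Step 4. [2*((x - 3) - 4) = -14] LHS = 2·(…); ÷2 both sides ⇒ div: (x - 3) - 4 = -7.
Step 5. [(x - 3) - 4 = -7] add 4: x sits inside (… - 4), so sub: x - 3 = -3.
Step 6. [x - 3 = -3] peel the -3: add 3 from each side, so sub: x = 0.

Answer: x ∈ {0}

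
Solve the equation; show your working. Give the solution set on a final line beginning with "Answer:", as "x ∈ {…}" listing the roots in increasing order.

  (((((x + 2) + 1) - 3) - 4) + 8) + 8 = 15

Step 1. [(((((x + 2) + 1) - 3) - 4) + 8) + 8 = 15] +8 is outermost — subtract 8 both sides, so sub: ((((x + 2) + 1) - 3) - 4) + 8 = 7.
Step 2. [((((x + 2) + 1) - 3) - 4) + 8 = 7] 8 comes off first (subtract 8) ⇒ sub: (((x + 2) + 1) - 3) - 4 = -1.
Step 3. [(((x + 2) + 1) - 3) - 4 = -1] -4 is outermost — add 4 both sides ⇒ sub: ((x + 2) + 1) - 3 = 3.
Step 4. [((x + 2) + 1) - 3 = 3] add 3: x sits inside (… - 3). So sub: (x + 2) + 1 = 6.
Step 5. [(x + 2) + 1 = 6] subtract 1: x sits inside (… + 1) ⇒ sub: x + 2 = 5.
Step 6. [x + 2 = 5] the outer +2 inverts by subtracting 2 ⇒ sub: x = 3.

Answer: x ∈ {3}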